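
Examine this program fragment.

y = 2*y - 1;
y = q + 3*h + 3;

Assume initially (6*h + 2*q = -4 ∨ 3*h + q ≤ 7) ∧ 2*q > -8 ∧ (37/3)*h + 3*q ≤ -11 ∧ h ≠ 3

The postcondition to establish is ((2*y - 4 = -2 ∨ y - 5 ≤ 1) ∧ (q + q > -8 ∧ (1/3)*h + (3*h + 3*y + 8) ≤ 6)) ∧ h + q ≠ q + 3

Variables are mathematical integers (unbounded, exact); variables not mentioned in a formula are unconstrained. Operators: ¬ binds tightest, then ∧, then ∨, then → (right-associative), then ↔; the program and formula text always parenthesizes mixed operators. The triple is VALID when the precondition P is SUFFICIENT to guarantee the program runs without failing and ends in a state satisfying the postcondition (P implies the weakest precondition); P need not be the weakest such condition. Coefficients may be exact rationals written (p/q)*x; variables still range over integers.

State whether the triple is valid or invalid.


Working backward. After the program, the postcondition ((2*y - 4 = -2 ∨ y - 5 ≤ 1) ∧ (q + q > -8 ∧ (1/3)*h + (3*h + 3*y + 8) ≤ 6)) ∧ h + q ≠ q + 3 must hold; in canonical form it is (2*y = 2 ∨ y ≤ 6) ∧ 2*q > -8 ∧ (10/3)*h + 3*y ≤ -2 ∧ h ≠ 3.
Before y := q + 3*h + 3: (6*h + 2*q = -4 ∨ 3*h + q ≤ 3) ∧ 2*q > -8 ∧ (37/3)*h + 3*q ≤ -11 ∧ h ≠ 3
Before y := 2*y - 1: (6*h + 2*q = -4 ∨ 3*h + q ≤ 3) ∧ 2*q > -8 ∧ (37/3)*h + 3*q ≤ -11 ∧ h ≠ 3
The weakest precondition is (6*h + 2*q = -4 ∨ 3*h + q ≤ 3) ∧ 2*q > -8 ∧ (37/3)*h + 3*q ≤ -11 ∧ h ≠ 3.
Check whether (6*h + 2*q = -4 ∨ 3*h + q ≤ 7) ∧ 2*q > -8 ∧ (37/3)*h + 3*q ≤ -11 ∧ h ≠ 3 implies it.
Countermodel: at the initial state h = -7, q = 25, the precondition holds but the weakest precondition fails.
Answer: invalid


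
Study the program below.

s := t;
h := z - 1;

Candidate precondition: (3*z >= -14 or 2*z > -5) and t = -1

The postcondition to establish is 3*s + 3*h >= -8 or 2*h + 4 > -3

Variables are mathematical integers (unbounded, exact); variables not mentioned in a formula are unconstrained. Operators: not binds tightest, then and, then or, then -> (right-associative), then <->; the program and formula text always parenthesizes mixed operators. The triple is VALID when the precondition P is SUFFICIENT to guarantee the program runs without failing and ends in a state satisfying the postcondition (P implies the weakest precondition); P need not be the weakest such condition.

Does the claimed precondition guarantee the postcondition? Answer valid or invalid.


Working backward. After the program, the postcondition 3*s + 3*h >= -8 or 2*h + 4 > -3 must hold; in canonical form it is 3*h + 3*s >= -8 or 2*h > -7.
Before h := z - 1: 3*s + 3*z >= -5 or 2*z > -5
Before s := t: 3*t + 3*z >= -5 or 2*z > -5
The weakest precondition is 3*t + 3*z >= -5 or 2*z > -5.
Check whether (3*z >= -14 or 2*z > -5) and t = -1 implies it.
Countermodel: at the initial state t = -1, z = -4, the precondition holds but the weakest precondition fails.
Answer: invalid


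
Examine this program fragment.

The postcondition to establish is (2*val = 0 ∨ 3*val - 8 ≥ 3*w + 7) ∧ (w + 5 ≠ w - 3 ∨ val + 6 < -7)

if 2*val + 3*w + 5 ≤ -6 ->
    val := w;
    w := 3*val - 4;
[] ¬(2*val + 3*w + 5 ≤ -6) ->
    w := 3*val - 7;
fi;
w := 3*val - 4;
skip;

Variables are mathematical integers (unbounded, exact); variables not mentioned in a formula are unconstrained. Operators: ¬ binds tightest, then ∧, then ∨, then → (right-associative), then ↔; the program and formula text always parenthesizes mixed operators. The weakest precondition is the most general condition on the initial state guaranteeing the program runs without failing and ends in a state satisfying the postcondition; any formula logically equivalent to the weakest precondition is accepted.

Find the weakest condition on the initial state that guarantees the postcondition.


Working backward. After the program, the postcondition (2*val = 0 ∨ 3*val - 8 ≥ 3*w + 7) ∧ (w + 5 ≠ w - 3 ∨ val + 6 < -7) must hold; in canonical form it is 2*val = 0 ∨ 3*val ≥ 3*w + 15.
Before skip: 2*val = 0 ∨ 3*val ≥ 3*w + 15
Before w := 3*val - 4: 2*val = 0 ∨ 6*val ≤ -3
Then branch requires 2*w = 0 ∨ 6*w ≤ -3; else branch requires 2*val = 0 ∨ 6*val ≤ -3.
Before the if: (2*val + 3*w ≤ -11 → (2*w = 0 ∨ 6*w ≤ -3)) ∧ ((¬(2*val + 3*w ≤ -11)) → (2*val = 0 ∨ 6*val ≤ -3))
Answer: WP = (2*val + 3*w ≤ -11 → (2*w = 0 ∨ 6*w ≤ -3)) ∧ ((¬(2*val + 3*w ≤ -11)) → (2*val = 0 ∨ 6*val ≤ -3))


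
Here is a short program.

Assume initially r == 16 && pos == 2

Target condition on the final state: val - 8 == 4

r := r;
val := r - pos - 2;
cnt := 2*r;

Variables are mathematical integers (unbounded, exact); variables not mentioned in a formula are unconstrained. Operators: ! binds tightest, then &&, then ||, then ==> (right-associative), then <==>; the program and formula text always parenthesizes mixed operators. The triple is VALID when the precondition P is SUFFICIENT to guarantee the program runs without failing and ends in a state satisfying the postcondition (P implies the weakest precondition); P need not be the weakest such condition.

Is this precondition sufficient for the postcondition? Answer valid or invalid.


Working backward. After the program, the postcondition val - 8 == 4 must hold; in canonical form it is val == 12.
Before cnt := 2*r: val == 12
Before val := r - pos - 2: r == pos + 14
Before r := r: r == pos + 14
The weakest precondition is r == pos + 14.
Check whether r == 16 && pos == 2 implies it.
Every state satisfying the precondition satisfies the weakest precondition: the implication holds.
Answer: valid


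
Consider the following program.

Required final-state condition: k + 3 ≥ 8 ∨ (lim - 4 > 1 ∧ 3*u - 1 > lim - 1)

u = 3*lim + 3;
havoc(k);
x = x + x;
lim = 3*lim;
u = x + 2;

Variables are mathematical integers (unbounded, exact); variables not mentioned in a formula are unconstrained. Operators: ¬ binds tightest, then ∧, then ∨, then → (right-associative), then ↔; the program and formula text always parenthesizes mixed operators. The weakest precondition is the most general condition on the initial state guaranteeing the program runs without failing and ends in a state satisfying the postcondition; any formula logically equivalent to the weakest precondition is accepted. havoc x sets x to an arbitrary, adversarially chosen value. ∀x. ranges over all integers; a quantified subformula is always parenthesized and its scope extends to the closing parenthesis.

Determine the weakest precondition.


Working backward. After the program, the postcondition k + 3 ≥ 8 ∨ (lim - 4 > 1 ∧ 3*u - 1 > lim - 1) must hold; in canonical form it is k ≥ 5 ∨ (lim > 5 ∧ 3*u > lim).
Before u := x + 2: k ≥ 5 ∨ (lim > 5 ∧ 3*x > lim - 6)
Before lim := 3*lim: k ≥ 5 ∨ (3*lim > 5 ∧ 3*x > 3*lim - 6)
Before x := x + x: k ≥ 5 ∨ (3*lim > 5 ∧ 6*x > 3*lim - 6)
Before havoc k: ∀k_1. (k_1 ≥ 5 ∨ (3*lim > 5 ∧ 6*x > 3*lim - 6))
Before u := 3*lim + 3: ∀k_1. (k_1 ≥ 5 ∨ (3*lim > 5 ∧ 6*x > 3*lim - 6))
Answer: WP = ∀k_1. (k_1 ≥ 5 ∨ (3*lim > 5 ∧ 6*x > 3*lim - 6))


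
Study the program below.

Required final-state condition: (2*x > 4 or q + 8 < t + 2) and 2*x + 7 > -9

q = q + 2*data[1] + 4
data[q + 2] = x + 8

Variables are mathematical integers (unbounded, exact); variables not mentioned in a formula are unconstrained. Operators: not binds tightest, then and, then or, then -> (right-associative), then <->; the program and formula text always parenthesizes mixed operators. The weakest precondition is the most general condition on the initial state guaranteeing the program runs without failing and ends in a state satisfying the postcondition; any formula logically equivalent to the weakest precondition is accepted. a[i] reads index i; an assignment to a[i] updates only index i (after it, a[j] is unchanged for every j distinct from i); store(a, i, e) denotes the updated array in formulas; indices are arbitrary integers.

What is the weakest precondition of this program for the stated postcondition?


Working backward. After the program, the postcondition (2*x > 4 or q + 8 < t + 2) and 2*x + 7 > -9 must hold; in canonical form it is (2*x > 4 or q < t - 6) and 2*x > -16.
Before data[q + 2] := x + 8: (2*x > 4 or q < t - 6) and 2*x > -16
Before q := q + 2*data[1] + 4: (2*x > 4 or 2*data[1] + q < t - 10) and 2*x > -16
Answer: WP = (2*x > 4 or 2*data[1] + q < t - 10) and 2*x > -16


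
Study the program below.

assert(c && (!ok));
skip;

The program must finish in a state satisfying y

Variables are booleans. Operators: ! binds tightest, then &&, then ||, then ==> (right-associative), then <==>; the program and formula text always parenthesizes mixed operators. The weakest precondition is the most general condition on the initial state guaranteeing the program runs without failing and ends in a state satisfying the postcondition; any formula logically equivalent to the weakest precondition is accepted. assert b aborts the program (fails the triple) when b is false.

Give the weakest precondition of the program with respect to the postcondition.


Working backward. After the program, y must hold.
Before skip: y
Before assert c && (!ok): c && (!ok) && y
Answer: WP = c && (!ok) && y


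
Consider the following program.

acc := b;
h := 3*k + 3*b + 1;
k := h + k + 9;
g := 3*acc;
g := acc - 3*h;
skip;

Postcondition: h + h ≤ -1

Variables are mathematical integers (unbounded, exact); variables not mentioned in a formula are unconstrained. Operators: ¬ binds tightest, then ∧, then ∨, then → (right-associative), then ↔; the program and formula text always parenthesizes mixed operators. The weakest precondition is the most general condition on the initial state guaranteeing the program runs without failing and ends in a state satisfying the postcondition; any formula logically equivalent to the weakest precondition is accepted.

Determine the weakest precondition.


Working backward. After the program, the postcondition h + h ≤ -1 must hold; in canonical form it is 2*h ≤ -1.
Before skip: 2*h ≤ -1
Before g := acc - 3*h: 2*h ≤ -1
Before g := 3*acc: 2*h ≤ -1
Before k := h + k + 9: 2*h ≤ -1
Before h := 3*k + 3*b + 1: 6*b + 6*k ≤ -3
Before acc := b: 6*b + 6*k ≤ -3
Answer: WP = 6*b + 6*k ≤ -3


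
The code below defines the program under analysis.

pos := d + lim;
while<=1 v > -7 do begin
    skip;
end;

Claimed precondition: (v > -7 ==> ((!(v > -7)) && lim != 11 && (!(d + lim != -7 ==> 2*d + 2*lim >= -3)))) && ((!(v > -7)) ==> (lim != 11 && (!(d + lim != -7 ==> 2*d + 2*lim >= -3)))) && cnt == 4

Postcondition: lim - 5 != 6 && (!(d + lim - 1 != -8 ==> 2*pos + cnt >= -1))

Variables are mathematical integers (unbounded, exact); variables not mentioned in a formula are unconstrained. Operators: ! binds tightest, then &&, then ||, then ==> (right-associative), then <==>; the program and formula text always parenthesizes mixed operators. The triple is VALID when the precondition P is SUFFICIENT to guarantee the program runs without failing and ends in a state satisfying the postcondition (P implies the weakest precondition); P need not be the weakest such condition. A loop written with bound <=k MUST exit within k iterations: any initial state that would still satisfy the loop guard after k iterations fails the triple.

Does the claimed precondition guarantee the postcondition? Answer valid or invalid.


Working backward. After the program, the postcondition lim - 5 != 6 && (!(d + lim - 1 != -8 ==> 2*pos + cnt >= -1)) must hold; in canonical form it is lim != 11 && (!(d + lim != -7 ==> cnt + 2*pos >= -1)).
Before the loop (bound <=1), unroll the exhaustion recursion (WP_0 = exit-now case; WP_j = one more guarded iteration, up to j = 1):
  WP_0: (!(v > -7)) && lim != 11 && (!(d + lim != -7 ==> cnt + 2*pos >= -1))
  WP_1: (v > -7 ==> ((!(v > -7)) && lim != 11 && (!(d + lim != -7 ==> cnt + 2*pos >= -1)))) && ((!(v > -7)) ==> (lim != 11 && (!(d + lim != -7 ==> cnt + 2*pos >= -1))))
So before the loop: (v > -7 ==> ((!(v > -7)) && lim != 11 && (!(d + lim != -7 ==> cnt + 2*pos >= -1)))) && ((!(v > -7)) ==> (lim != 11 && (!(d + lim != -7 ==> cnt + 2*pos >= -1))))
Before pos := d + lim: (v > -7 ==> ((!(v > -7)) && lim != 11 && (!(d + lim != -7 ==> cnt + 2*d + 2*lim >= -1)))) && ((!(v > -7)) ==> (lim != 11 && (!(d + lim != -7 ==> cnt + 2*d + 2*lim >= -1))))
The weakest precondition is (v > -7 ==> ((!(v > -7)) && lim != 11 && (!(d + lim != -7 ==> cnt + 2*d + 2*lim >= -1)))) && ((!(v > -7)) ==> (lim != 11 && (!(d + lim != -7 ==> cnt + 2*d + 2*lim >= -1)))).
Check whether (v > -7 ==> ((!(v > -7)) && lim != 11 && (!(d + lim != -7 ==> 2*d + 2*lim >= -3)))) && ((!(v > -7)) ==> (lim != 11 && (!(d + lim != -7 ==> 2*d + 2*lim >= -3)))) && cnt == 4 implies it.
Countermodel: at the initial state cnt = 4, d = 0, lim = -2, v = -7, the precondition holds but the weakest precondition fails.
Answer: invalid


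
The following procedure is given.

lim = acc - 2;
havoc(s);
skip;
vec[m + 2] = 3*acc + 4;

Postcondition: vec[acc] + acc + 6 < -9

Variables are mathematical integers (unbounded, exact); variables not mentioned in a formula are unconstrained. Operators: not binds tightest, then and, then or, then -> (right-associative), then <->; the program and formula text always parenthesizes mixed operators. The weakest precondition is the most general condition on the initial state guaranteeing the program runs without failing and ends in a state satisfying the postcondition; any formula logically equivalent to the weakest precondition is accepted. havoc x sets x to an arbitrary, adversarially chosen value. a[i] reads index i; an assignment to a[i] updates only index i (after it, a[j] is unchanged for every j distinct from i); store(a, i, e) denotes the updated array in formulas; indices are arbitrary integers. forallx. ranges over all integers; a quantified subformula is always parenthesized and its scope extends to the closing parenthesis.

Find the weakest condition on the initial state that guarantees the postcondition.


Working backward. After the program, the postcondition vec[acc] + acc + 6 < -9 must hold; in canonical form it is vec[acc] + acc < -15.
Before vec[m + 2] := 3*acc + 4: store(vec, m + 2, 3*acc + 4)[acc] + acc < -15
Before skip: store(vec, m + 2, 3*acc + 4)[acc] + acc < -15
Before havoc s: store(vec, m + 2, 3*acc + 4)[acc] + acc < -15
Before lim := acc - 2: store(vec, m + 2, 3*acc + 4)[acc] + acc < -15
Answer: WP = store(vec, m + 2, 3*acc + 4)[acc] + acc < -15


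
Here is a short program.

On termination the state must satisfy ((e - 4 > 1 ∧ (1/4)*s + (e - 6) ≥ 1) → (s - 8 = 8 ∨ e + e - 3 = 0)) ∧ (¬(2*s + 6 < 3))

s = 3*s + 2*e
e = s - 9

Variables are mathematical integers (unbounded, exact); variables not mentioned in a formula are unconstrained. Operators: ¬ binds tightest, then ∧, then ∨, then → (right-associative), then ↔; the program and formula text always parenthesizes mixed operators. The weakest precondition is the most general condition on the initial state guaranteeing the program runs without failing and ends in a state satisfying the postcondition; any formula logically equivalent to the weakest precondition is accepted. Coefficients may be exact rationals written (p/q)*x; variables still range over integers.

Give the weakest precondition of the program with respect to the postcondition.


Working backward. After the program, the postcondition ((e - 4 > 1 ∧ (1/4)*s + (e - 6) ≥ 1) → (s - 8 = 8 ∨ e + e - 3 = 0)) ∧ (¬(2*s + 6 < 3)) must hold; in canonical form it is ((e > 5 ∧ e + (1/4)*s ≥ 7) → (s = 16 ∨ 2*e = 3)) ∧ (¬(2*s < -3)).
Before e := s - 9: ((s > 14 ∧ (5/4)*s ≥ 16) → (s = 16 ∨ 2*s = 21)) ∧ (¬(2*s < -3))
Before s := 3*s + 2*e: ((2*e + 3*s > 14 ∧ (5/2)*e + (15/4)*s ≥ 16) → (2*e + 3*s = 16 ∨ 4*e + 6*s = 21)) ∧ (¬(4*e + 6*s < -3))
Answer: WP = ((2*e + 3*s > 14 ∧ (5/2)*e + (15/4)*s ≥ 16) → (2*e + 3*s = 16 ∨ 4*e + 6*s = 21)) ∧ (¬(4*e + 6*s < -3))


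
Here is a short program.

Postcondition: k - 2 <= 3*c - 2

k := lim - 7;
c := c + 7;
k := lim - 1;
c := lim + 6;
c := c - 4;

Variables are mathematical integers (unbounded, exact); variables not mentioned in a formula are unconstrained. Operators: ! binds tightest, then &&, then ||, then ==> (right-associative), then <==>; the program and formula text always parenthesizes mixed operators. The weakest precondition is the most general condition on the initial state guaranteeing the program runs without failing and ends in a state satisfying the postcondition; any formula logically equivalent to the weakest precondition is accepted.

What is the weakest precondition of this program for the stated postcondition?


Working backward. After the program, the postcondition k - 2 <= 3*c - 2 must hold; in canonical form it is k <= 3*c.
Before c := c - 4: k <= 3*c - 12
Before c := lim + 6: k <= 3*lim + 6
Before k := lim - 1: 2*lim >= -7
Before c := c + 7: 2*lim >= -7
Before k := lim - 7: 2*lim >= -7
Answer: WP = 2*lim >= -7


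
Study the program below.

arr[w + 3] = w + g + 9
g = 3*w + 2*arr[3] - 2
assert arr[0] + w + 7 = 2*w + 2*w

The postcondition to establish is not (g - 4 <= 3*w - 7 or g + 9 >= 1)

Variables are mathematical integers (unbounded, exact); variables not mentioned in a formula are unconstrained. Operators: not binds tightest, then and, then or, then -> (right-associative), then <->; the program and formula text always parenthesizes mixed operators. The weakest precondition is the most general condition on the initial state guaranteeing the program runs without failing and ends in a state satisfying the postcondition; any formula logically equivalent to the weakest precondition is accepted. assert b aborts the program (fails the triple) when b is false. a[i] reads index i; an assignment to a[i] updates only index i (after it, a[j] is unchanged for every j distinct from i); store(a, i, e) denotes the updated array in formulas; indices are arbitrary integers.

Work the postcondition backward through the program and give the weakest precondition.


Working backward. After the program, the postcondition not (g - 4 <= 3*w - 7 or g + 9 >= 1) must hold; in canonical form it is not (g <= 3*w - 3 or g >= -8).
Before assert arr[0] + w + 7 = 2*w + 2*w: arr[0] = 3*w - 7 and (not (g <= 3*w - 3 or g >= -8))
Before g := 3*w + 2*arr[3] - 2: arr[0] = 3*w - 7 and (not (2*arr[3] <= -1 or 2*arr[3] + 3*w >= -6))
Before arr[w + 3] := w + g + 9: store(arr, w + 3, g + w + 9)[0] = 3*w - 7 and (not (2*store(arr, w + 3, g + w + 9)[3] <= -1 or 2*store(arr, w + 3, g + w + 9)[3] + 3*w >= -6))
Answer: WP = store(arr, w + 3, g + w + 9)[0] = 3*w - 7 and (not (2*store(arr, w + 3, g + w + 9)[3] <= -1 or 2*store(arr, w + 3, g + w + 9)[3] + 3*w >= -6))


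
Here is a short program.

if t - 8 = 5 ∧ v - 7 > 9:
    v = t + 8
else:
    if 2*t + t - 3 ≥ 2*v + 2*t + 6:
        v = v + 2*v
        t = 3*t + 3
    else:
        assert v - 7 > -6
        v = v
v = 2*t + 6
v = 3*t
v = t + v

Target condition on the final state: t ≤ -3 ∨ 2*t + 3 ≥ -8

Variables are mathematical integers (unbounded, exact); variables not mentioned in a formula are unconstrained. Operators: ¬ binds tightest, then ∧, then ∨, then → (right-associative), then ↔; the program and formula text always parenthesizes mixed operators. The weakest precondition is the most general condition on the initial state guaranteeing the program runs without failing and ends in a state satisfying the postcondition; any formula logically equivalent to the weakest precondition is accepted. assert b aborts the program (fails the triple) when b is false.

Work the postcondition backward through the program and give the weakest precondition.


Working backward. After the program, the postcondition t ≤ -3 ∨ 2*t + 3 ≥ -8 must hold; in canonical form it is t ≤ -3 ∨ 2*t ≥ -11.
Before v := t + v: t ≤ -3 ∨ 2*t ≥ -11
Before v := 3*t: t ≤ -3 ∨ 2*t ≥ -11
Before v := 2*t + 6: t ≤ -3 ∨ 2*t ≥ -11
Then branch requires t ≤ -3 ∨ 2*t ≥ -11; else branch requires (t ≥ 2*v + 9 → (3*t ≤ -6 ∨ 6*t ≥ -17)) ∧ ((¬(t ≥ 2*v + 9)) → (v > 1 ∧ (t ≤ -3 ∨ 2*t ≥ -11))).
Before the if: ((t = 13 ∧ v > 16) → (t ≤ -3 ∨ 2*t ≥ -11)) ∧ ((¬(t = 13 ∧ v > 16)) → ((t ≥ 2*v + 9 → (3*t ≤ -6 ∨ 6*t ≥ -17)) ∧ ((¬(t ≥ 2*v + 9)) → (v > 1 ∧ (t ≤ -3 ∨ 2*t ≥ -11)))))
Answer: WP = ((t = 13 ∧ v > 16) → (t ≤ -3 ∨ 2*t ≥ -11)) ∧ ((¬(t = 13 ∧ v > 16)) → ((t ≥ 2*v + 9 → (3*t ≤ -6 ∨ 6*t ≥ -17)) ∧ ((¬(t ≥ 2*v + 9)) → (v > 1 ∧ (t ≤ -3 ∨ 2*t ≥ -11)))))


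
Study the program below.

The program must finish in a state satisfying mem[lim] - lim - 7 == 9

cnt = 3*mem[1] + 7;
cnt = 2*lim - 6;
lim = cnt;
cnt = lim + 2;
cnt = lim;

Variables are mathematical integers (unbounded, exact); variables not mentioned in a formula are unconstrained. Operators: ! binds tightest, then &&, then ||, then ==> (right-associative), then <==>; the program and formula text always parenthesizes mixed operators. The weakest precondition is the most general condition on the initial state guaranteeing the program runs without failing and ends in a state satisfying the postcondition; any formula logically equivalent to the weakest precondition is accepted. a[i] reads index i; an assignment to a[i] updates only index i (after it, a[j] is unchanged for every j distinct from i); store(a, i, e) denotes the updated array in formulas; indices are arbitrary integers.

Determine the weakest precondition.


Working backward. After the program, the postcondition mem[lim] - lim - 7 == 9 must hold; in canonical form it is mem[lim] == lim + 16.
Before cnt := lim: mem[lim] == lim + 16
Before cnt := lim + 2: mem[lim] == lim + 16
Before lim := cnt: mem[cnt] == cnt + 16
Before cnt := 2*lim - 6: mem[2*lim - 6] == 2*lim + 10
Before cnt := 3*mem[1] + 7: mem[2*lim - 6] == 2*lim + 10
Answer: WP = mem[2*lim - 6] == 2*lim + 10


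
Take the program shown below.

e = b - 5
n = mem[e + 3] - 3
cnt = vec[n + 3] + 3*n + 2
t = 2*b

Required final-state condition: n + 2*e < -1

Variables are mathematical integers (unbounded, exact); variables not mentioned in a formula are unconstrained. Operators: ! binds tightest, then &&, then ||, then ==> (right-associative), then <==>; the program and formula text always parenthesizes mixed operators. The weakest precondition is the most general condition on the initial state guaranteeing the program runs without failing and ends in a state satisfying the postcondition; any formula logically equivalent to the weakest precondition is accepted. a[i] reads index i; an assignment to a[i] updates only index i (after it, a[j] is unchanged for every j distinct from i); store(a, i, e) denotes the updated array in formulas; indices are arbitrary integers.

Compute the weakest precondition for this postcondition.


Working backward. After the program, the postcondition n + 2*e < -1 must hold; in canonical form it is 2*e + n < -1.
Before t := 2*b: 2*e + n < -1
Before cnt := vec[n + 3] + 3*n + 2: 2*e + n < -1
Before n := mem[e + 3] - 3: mem[e + 3] + 2*e < 2
Before e := b - 5: mem[b - 2] + 2*b < 12
Answer: WP = mem[b - 2] + 2*b < 12


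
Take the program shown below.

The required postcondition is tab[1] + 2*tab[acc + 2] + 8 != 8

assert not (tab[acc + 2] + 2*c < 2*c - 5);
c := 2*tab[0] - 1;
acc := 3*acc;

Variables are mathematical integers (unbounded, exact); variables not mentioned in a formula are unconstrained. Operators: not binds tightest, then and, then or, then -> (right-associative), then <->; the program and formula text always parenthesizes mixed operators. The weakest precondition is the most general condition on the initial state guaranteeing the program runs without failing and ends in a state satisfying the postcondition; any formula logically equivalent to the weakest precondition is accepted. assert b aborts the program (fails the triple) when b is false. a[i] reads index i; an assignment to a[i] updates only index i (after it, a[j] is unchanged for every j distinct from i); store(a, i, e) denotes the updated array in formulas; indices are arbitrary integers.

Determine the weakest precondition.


Working backward. After the program, the postcondition tab[1] + 2*tab[acc + 2] + 8 != 8 must hold; in canonical form it is 2*tab[acc + 2] + tab[1] != 0.
Before acc := 3*acc: 2*tab[3*acc + 2] + tab[1] != 0
Before c := 2*tab[0] - 1: 2*tab[3*acc + 2] + tab[1] != 0
Before assert not (tab[acc + 2] + 2*c < 2*c - 5): (not (tab[acc + 2] < -5)) and 2*tab[3*acc + 2] + tab[1] != 0
Answer: WP = (not (tab[acc + 2] < -5)) and 2*tab[3*acc + 2] + tab[1] != 0


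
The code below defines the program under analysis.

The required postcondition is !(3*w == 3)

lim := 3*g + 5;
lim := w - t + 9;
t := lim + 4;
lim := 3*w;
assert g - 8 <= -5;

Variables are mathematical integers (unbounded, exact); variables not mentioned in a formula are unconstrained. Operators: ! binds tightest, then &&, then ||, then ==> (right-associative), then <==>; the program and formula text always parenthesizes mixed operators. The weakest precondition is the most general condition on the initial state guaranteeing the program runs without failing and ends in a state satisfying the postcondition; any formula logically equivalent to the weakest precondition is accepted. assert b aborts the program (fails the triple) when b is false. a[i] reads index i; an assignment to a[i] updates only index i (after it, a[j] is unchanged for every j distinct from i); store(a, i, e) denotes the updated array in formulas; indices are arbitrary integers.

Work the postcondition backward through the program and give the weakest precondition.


Working backward. After the program, !(3*w == 3) must hold.
Before assert g - 8 <= -5: g <= 3 && (!(3*w == 3))
Before lim := 3*w: g <= 3 && (!(3*w == 3))
Before t := lim + 4: g <= 3 && (!(3*w == 3))
Before lim := w - t + 9: g <= 3 && (!(3*w == 3))
Before lim := 3*g + 5: g <= 3 && (!(3*w == 3))
Answer: WP = g <= 3 && (!(3*w == 3))


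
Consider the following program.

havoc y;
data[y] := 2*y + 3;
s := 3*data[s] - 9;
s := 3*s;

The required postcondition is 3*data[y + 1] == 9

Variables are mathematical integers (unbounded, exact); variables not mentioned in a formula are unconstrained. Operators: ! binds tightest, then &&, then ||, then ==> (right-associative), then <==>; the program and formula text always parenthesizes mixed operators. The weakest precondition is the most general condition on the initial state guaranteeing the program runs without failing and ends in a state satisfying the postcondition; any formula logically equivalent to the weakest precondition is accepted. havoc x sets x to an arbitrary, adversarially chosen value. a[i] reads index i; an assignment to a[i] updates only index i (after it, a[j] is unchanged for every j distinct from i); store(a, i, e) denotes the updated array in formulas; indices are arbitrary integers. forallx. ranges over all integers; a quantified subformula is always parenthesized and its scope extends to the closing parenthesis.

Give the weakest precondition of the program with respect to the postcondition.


Working backward. After the program, 3*data[y + 1] == 9 must hold.
Before s := 3*s: 3*data[y + 1] == 9
Before s := 3*data[s] - 9: 3*data[y + 1] == 9
Before data[y] := 2*y + 3: 3*store(data, y, 2*y + 3)[y + 1] == 9
Before havoc y: forall y_1. 3*store(data, y_1, 2*y_1 + 3)[y_1 + 1] == 9
Answer: WP = forall y_1. 3*store(data, y_1, 2*y_1 + 3)[y_1 + 1] == 9


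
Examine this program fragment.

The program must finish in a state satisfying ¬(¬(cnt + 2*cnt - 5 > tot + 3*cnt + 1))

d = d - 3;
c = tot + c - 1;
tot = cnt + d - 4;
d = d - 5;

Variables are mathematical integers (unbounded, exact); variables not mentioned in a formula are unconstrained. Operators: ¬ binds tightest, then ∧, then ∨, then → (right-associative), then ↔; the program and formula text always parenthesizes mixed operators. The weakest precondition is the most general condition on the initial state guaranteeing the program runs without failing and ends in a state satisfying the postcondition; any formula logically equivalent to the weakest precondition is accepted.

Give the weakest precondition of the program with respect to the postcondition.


Working backward. After the program, the postcondition ¬(¬(cnt + 2*cnt - 5 > tot + 3*cnt + 1)) must hold; in canonical form it is tot < -6.
Before d := d - 5: tot < -6
Before tot := cnt + d - 4: cnt + d < -2
Before c := tot + c - 1: cnt + d < -2
Before d := d - 3: cnt + d < 1
Answer: WP = cnt + d < 1


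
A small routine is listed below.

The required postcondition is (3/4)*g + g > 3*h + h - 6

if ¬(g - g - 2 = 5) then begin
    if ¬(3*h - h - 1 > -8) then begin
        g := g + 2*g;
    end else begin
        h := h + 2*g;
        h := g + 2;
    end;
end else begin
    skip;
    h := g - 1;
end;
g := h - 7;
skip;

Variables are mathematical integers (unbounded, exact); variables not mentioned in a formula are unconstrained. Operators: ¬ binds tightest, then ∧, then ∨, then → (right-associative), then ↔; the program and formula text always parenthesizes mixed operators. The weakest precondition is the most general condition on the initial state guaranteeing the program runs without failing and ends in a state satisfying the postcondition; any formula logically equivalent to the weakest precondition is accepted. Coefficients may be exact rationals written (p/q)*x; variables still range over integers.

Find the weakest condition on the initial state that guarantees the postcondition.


Working backward. After the program, the postcondition (3/4)*g + g > 3*h + h - 6 must hold; in canonical form it is (7/4)*g > 4*h - 6.
Before skip: (7/4)*g > 4*h - 6
Before g := h - 7: (9/4)*h < -25/4
Then branch requires ((¬(2*h > -7)) → (9/4)*h < -25/4) ∧ (2*h > -7 → (9/4)*g < -43/4); else branch requires (9/4)*g < -4.
Before the if: ((¬(2*h > -7)) → (9/4)*h < -25/4) ∧ (2*h > -7 → (9/4)*g < -43/4)
Answer: WP = ((¬(2*h > -7)) → (9/4)*h < -25/4) ∧ (2*h > -7 → (9/4)*g < -43/4)


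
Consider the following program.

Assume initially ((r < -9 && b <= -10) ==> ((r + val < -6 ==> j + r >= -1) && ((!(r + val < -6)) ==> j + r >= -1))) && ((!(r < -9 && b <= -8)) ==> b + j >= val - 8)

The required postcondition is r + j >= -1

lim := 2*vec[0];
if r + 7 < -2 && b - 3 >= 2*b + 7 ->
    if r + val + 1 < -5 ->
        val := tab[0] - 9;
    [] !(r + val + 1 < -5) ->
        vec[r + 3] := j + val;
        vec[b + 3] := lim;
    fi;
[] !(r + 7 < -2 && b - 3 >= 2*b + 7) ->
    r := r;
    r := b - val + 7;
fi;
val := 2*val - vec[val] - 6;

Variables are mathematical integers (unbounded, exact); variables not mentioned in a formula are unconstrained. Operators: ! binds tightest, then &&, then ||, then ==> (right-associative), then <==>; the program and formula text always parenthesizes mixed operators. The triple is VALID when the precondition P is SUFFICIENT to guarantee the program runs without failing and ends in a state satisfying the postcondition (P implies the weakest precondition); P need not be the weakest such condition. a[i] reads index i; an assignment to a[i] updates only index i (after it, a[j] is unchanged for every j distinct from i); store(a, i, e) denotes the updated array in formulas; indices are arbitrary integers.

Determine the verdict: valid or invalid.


Working backward. After the program, the postcondition r + j >= -1 must hold; in canonical form it is j + r >= -1.
Before val := 2*val - vec[val] - 6: j + r >= -1
Then branch requires (r + val < -6 ==> j + r >= -1) && ((!(r + val < -6)) ==> j + r >= -1); else branch requires b + j >= val - 8.
Before the if: ((r < -9 && b <= -10) ==> ((r + val < -6 ==> j + r >= -1) && ((!(r + val < -6)) ==> j + r >= -1))) && ((!(r < -9 && b <= -10)) ==> b + j >= val - 8)
Before lim := 2*vec[0]: ((r < -9 && b <= -10) ==> ((r + val < -6 ==> j + r >= -1) && ((!(r + val < -6)) ==> j + r >= -1))) && ((!(r < -9 && b <= -10)) ==> b + j >= val - 8)
The weakest precondition is ((r < -9 && b <= -10) ==> ((r + val < -6 ==> j + r >= -1) && ((!(r + val < -6)) ==> j + r >= -1))) && ((!(r < -9 && b <= -10)) ==> b + j >= val - 8).
Check whether ((r < -9 && b <= -10) ==> ((r + val < -6 ==> j + r >= -1) && ((!(r + val < -6)) ==> j + r >= -1))) && ((!(r < -9 && b <= -8)) ==> b + j >= val - 8) implies it.
Countermodel: at the initial state b = -9, j = 8, r = -10, val = 8, the precondition holds but the weakest precondition fails.
Answer: invalid


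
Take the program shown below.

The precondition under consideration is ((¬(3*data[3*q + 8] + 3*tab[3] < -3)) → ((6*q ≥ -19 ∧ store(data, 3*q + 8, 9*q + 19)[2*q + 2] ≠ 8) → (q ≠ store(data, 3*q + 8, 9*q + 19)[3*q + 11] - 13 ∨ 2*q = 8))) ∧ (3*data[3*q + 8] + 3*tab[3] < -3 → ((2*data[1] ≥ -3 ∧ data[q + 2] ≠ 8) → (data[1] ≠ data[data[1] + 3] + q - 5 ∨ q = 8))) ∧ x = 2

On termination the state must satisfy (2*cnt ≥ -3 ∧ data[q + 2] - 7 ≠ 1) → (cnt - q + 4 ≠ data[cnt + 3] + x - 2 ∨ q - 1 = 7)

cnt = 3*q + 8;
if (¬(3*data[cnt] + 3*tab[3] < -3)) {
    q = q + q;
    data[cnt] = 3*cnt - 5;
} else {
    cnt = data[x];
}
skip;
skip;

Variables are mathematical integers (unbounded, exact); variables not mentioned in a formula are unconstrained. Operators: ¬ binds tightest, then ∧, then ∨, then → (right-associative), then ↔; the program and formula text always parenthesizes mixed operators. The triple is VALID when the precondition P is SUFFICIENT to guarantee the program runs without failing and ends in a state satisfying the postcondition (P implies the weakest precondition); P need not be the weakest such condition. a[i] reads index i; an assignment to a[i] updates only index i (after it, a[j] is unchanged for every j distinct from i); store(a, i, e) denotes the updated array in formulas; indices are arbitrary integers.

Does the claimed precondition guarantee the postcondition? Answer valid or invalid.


Working backward. After the program, the postcondition (2*cnt ≥ -3 ∧ data[q + 2] - 7 ≠ 1) → (cnt - q + 4 ≠ data[cnt + 3] + x - 2 ∨ q - 1 = 7) must hold; in canonical form it is (2*cnt ≥ -3 ∧ data[q + 2] ≠ 8) → (cnt ≠ data[cnt + 3] + q + x - 6 ∨ q = 8).
Before skip: (2*cnt ≥ -3 ∧ data[q + 2] ≠ 8) → (cnt ≠ data[cnt + 3] + q + x - 6 ∨ q = 8)
Before skip: (2*cnt ≥ -3 ∧ data[q + 2] ≠ 8) → (cnt ≠ data[cnt + 3] + q + x - 6 ∨ q = 8)
Then branch requires (2*cnt ≥ -3 ∧ store(data, cnt, 3*cnt - 5)[2*q + 2] ≠ 8) → (cnt ≠ store(data, cnt, 3*cnt - 5)[cnt + 3] + 2*q + x - 6 ∨ 2*q = 8); else branch requires (2*data[x] ≥ -3 ∧ data[q + 2] ≠ 8) → (data[x] ≠ data[data[x] + 3] + q + x - 6 ∨ q = 8).
Before the if: ((¬(3*data[cnt] + 3*tab[3] < -3)) → ((2*cnt ≥ -3 ∧ store(data, cnt, 3*cnt - 5)[2*q + 2] ≠ 8) → (cnt ≠ store(data, cnt, 3*cnt - 5)[cnt + 3] + 2*q + x - 6 ∨ 2*q = 8))) ∧ (3*data[cnt] + 3*tab[3] < -3 → ((2*data[x] ≥ -3 ∧ data[q + 2] ≠ 8) → (data[x] ≠ data[data[x] + 3] + q + x - 6 ∨ q = 8)))
Before cnt := 3*q + 8: ((¬(3*data[3*q + 8] + 3*tab[3] < -3)) → ((6*q ≥ -19 ∧ store(data, 3*q + 8, 9*q + 19)[2*q + 2] ≠ 8) → (q ≠ store(data, 3*q + 8, 9*q + 19)[3*q + 11] + x - 14 ∨ 2*q = 8))) ∧ (3*data[3*q + 8] + 3*tab[3] < -3 → ((2*data[x] ≥ -3 ∧ data[q + 2] ≠ 8) → (data[x] ≠ data[data[x] + 3] + q + x - 6 ∨ q = 8)))
The weakest precondition is ((¬(3*data[3*q + 8] + 3*tab[3] < -3)) → ((6*q ≥ -19 ∧ store(data, 3*q + 8, 9*q + 19)[2*q + 2] ≠ 8) → (q ≠ store(data, 3*q + 8, 9*q + 19)[3*q + 11] + x - 14 ∨ 2*q = 8))) ∧ (3*data[3*q + 8] + 3*tab[3] < -3 → ((2*data[x] ≥ -3 ∧ data[q + 2] ≠ 8) → (data[x] ≠ data[data[x] + 3] + q + x - 6 ∨ q = 8))).
Check whether ((¬(3*data[3*q + 8] + 3*tab[3] < -3)) → ((6*q ≥ -19 ∧ store(data, 3*q + 8, 9*q + 19)[2*q + 2] ≠ 8) → (q ≠ store(data, 3*q + 8, 9*q + 19)[3*q + 11] - 13 ∨ 2*q = 8))) ∧ (3*data[3*q + 8] + 3*tab[3] < -3 → ((2*data[1] ≥ -3 ∧ data[q + 2] ≠ 8) → (data[1] ≠ data[data[1] + 3] + q - 5 ∨ q = 8))) ∧ x = 2 implies it.
Countermodel: at the initial state data = {[-4815] = 7, [1] = 7, [2] = -4818, [3] = 7, [8] = 0, [10] = 7, [11] = 12, elsewhere 7}, q = 0, tab = {[-4815] = 0, [1] = 0, [2] = 0, [3] = 0, [8] = 0, [10] = 0, [11] = 0, elsewhere 0}, x = 2, the precondition holds but the weakest precondition fails.
Answer: invalid


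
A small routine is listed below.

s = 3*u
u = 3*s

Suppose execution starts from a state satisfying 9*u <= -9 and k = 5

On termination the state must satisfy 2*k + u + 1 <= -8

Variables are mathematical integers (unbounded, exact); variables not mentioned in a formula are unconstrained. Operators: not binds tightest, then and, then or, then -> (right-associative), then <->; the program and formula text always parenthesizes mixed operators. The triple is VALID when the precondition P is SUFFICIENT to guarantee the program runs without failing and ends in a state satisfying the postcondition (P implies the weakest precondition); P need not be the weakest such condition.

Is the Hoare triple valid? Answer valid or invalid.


Working backward. After the program, the postcondition 2*k + u + 1 <= -8 must hold; in canonical form it is 2*k + u <= -9.
Before u := 3*s: 2*k + 3*s <= -9
Before s := 3*u: 2*k + 9*u <= -9
The weakest precondition is 2*k + 9*u <= -9.
Check whether 9*u <= -9 and k = 5 implies it.
Countermodel: at the initial state k = 5, u = -2, the precondition holds but the weakest precondition fails.
Answer: invalid


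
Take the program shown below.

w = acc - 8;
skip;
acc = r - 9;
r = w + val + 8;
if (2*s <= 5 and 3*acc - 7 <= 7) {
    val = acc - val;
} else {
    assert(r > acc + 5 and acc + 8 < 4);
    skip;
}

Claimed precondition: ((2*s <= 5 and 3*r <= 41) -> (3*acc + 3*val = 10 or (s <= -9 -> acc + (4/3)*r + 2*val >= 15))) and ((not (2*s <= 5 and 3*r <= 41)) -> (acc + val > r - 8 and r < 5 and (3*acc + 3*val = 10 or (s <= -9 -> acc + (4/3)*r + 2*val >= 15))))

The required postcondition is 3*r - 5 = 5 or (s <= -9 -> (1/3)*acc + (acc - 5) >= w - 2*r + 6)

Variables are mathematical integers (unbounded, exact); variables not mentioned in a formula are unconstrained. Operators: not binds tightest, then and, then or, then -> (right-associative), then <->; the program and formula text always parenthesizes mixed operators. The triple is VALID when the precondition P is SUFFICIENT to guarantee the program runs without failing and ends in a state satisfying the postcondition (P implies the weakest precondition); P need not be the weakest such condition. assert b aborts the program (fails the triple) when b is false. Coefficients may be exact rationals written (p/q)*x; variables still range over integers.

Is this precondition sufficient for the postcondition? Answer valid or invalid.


Working backward. After the program, the postcondition 3*r - 5 = 5 or (s <= -9 -> (1/3)*acc + (acc - 5) >= w - 2*r + 6) must hold; in canonical form it is 3*r = 10 or (s <= -9 -> (4/3)*acc + 2*r >= w + 11).
Then branch requires 3*r = 10 or (s <= -9 -> (4/3)*acc + 2*r >= w + 11); else branch requires r > acc + 5 and acc < -4 and (3*r = 10 or (s <= -9 -> (4/3)*acc + 2*r >= w + 11)).
Before the if: ((2*s <= 5 and 3*acc <= 14) -> (3*r = 10 or (s <= -9 -> (4/3)*acc + 2*r >= w + 11))) and ((not (2*s <= 5 and 3*acc <= 14)) -> (r > acc + 5 and acc < -4 and (3*r = 10 or (s <= -9 -> (4/3)*acc + 2*r >= w + 11))))
Before r := w + val + 8: ((2*s <= 5 and 3*acc <= 14) -> (3*val + 3*w = -14 or (s <= -9 -> (4/3)*acc + 2*val + w >= -5))) and ((not (2*s <= 5 and 3*acc <= 14)) -> (val + w > acc - 3 and acc < -4 and (3*val + 3*w = -14 or (s <= -9 -> (4/3)*acc + 2*val + w >= -5))))
Before acc := r - 9: ((2*s <= 5 and 3*r <= 41) -> (3*val + 3*w = -14 or (s <= -9 -> (4/3)*r + 2*val + w >= 7))) and ((not (2*s <= 5 and 3*r <= 41)) -> (val + w > r - 12 and r < 5 and (3*val + 3*w = -14 or (s <= -9 -> (4/3)*r + 2*val + w >= 7))))
Before skip: ((2*s <= 5 and 3*r <= 41) -> (3*val + 3*w = -14 or (s <= -9 -> (4/3)*r + 2*val + w >= 7))) and ((not (2*s <= 5 and 3*r <= 41)) -> (val + w > r - 12 and r < 5 and (3*val + 3*w = -14 or (s <= -9 -> (4/3)*r + 2*val + w >= 7))))
Before w := acc - 8: ((2*s <= 5 and 3*r <= 41) -> (3*acc + 3*val = 10 or (s <= -9 -> acc + (4/3)*r + 2*val >= 15))) and ((not (2*s <= 5 and 3*r <= 41)) -> (acc + val > r - 4 and r < 5 and (3*acc + 3*val = 10 or (s <= -9 -> acc + (4/3)*r + 2*val >= 15))))
The weakest precondition is ((2*s <= 5 and 3*r <= 41) -> (3*acc + 3*val = 10 or (s <= -9 -> acc + (4/3)*r + 2*val >= 15))) and ((not (2*s <= 5 and 3*r <= 41)) -> (acc + val > r - 4 and r < 5 and (3*acc + 3*val = 10 or (s <= -9 -> acc + (4/3)*r + 2*val >= 15)))).
Check whether ((2*s <= 5 and 3*r <= 41) -> (3*acc + 3*val = 10 or (s <= -9 -> acc + (4/3)*r + 2*val >= 15))) and ((not (2*s <= 5 and 3*r <= 41)) -> (acc + val > r - 8 and r < 5 and (3*acc + 3*val = 10 or (s <= -9 -> acc + (4/3)*r + 2*val >= 15)))) implies it.
Countermodel: at the initial state acc = 0, r = 4, s = 3, val = 0, the precondition holds but the weakest precondition fails.
Answer: invalid
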